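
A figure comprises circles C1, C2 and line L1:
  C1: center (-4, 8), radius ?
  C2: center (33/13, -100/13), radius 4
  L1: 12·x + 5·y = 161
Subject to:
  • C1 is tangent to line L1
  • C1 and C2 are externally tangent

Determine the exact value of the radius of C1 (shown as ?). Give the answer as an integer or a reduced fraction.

13

1. [C1‖L1]  r_C1² − 169 = 0  ⇒  r_C1 = 13 (r>0 drops 1)
2. [ext C1·C2]  r_C1² + 8r_C1 − 273 = 0  ⇒  r_C1 = 13 (r>0 drops 1)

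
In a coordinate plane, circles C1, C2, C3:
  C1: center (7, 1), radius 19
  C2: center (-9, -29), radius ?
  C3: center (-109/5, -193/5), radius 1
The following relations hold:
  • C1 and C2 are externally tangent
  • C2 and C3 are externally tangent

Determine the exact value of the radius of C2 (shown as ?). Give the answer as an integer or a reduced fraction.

15

1. [ext C1·C2]  r_C2² + 38r_C2 − 795 = 0  ⇒  r_C2 = 15 (r>0 drops 1)
2. [ext C2·C3]  r_C2² + 2r_C2 − 255 = 0  ⇒  r_C2 = 15 (r>0 drops 1)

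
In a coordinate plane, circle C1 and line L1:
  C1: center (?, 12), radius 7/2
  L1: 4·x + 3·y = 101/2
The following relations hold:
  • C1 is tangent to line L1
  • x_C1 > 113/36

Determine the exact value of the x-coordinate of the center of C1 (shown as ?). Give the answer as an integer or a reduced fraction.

1. [C1‖L1]  x_C1² − (29/4)x_C1 − 6 = 0  ⇒  x_C1 = -3/4 or 8
2. given x_C1 > 113/36: keep 8

8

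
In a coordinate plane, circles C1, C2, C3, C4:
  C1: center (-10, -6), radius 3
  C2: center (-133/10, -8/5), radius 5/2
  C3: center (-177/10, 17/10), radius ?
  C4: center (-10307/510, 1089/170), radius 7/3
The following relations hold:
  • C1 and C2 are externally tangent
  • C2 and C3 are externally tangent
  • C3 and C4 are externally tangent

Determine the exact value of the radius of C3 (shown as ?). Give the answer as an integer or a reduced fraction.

3

1. [ext C2·C3]  r_C3² + 5r_C3 − 24 = 0  ⇒  r_C3 = 3 (r>0 drops 1)
2. [ext C3·C4]  r_C3² + (14/3)r_C3 − 23 = 0  ⇒  r_C3 = 3 (r>0 drops 1)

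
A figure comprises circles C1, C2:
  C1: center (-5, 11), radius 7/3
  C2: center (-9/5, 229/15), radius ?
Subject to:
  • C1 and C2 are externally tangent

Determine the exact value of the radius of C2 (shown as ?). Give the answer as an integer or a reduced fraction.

3

1. [ext C1·C2]  r_C2² + (14/3)r_C2 − 23 = 0  ⇒  r_C2 = 3 (r>0 drops 1)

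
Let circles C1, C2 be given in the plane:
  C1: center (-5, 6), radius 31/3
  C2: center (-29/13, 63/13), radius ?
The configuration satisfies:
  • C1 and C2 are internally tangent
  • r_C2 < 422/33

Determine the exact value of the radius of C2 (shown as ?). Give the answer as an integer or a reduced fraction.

22/3

1. [int C1,C2]  r_C2² − (62/3)r_C2 + 880/9 = 0  ⇒  r_C2 = 22/3 or 40/3
2. given r_C2 < 422/33: keep 22/3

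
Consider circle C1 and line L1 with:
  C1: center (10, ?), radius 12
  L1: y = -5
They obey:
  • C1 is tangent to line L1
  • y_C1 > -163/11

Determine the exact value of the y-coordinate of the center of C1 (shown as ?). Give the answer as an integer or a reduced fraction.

1. [C1‖L1]  y_C1² + 10y_C1 − 119 = 0  ⇒  y_C1 = -17 or 7
2. given y_C1 > -163/11: keep 7

7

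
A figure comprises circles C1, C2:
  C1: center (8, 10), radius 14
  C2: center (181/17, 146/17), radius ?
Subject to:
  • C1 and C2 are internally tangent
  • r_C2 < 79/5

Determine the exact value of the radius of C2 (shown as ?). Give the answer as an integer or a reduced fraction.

11

1. [int C1,C2]  r_C2² − 28r_C2 + 187 = 0  ⇒  r_C2 = 11 or 17
2. given r_C2 < 79/5: keep 11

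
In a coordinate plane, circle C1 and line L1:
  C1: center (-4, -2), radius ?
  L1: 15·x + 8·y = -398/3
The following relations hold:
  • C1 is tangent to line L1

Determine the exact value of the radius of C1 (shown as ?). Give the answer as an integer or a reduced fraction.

10/3

1. [C1‖L1]  r_C1² − 100/9 = 0  ⇒  r_C1 = 10/3 (r>0 drops 1)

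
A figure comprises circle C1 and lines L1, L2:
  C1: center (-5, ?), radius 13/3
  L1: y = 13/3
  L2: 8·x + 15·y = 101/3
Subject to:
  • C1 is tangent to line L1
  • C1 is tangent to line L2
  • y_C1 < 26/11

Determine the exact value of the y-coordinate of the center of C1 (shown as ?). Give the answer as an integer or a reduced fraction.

0

1. [C1‖L1]  y_C1² − (26/3)y_C1 = 0  ⇒  y_C1 = 0 or 26/3
2. [C1‖L2]  y_C1² − (442/45)y_C1 = 0  ⇒  y_C1 = 0 or 442/45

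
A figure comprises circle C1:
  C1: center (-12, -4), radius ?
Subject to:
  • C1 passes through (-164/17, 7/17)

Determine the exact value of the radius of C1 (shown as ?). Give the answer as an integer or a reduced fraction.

1. [C1∋P]  r_C1² − 25 = 0  ⇒  r_C1 = 5 (r>0 drops 1)

5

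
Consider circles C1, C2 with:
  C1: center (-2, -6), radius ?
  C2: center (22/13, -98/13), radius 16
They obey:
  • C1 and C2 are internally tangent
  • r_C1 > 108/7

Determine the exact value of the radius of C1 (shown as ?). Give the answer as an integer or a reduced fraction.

20

1. [int C1,C2]  r_C1² − 32r_C1 + 240 = 0  ⇒  r_C1 = 12 or 20
2. given r_C1 > 108/7: keep 20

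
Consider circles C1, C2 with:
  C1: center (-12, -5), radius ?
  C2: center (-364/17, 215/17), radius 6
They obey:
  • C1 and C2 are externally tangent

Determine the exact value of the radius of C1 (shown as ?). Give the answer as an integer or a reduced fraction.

1. [ext C1·C2]  r_C1² + 12r_C1 − 364 = 0  ⇒  r_C1 = 14 (r>0 drops 1)

14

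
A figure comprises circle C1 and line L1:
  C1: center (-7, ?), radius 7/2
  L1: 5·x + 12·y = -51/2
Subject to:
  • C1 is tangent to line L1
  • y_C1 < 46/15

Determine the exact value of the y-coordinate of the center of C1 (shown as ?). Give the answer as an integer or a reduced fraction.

-3

1. [C1‖L1]  y_C1² − (19/12)y_C1 − 55/4 = 0  ⇒  y_C1 = -3 or 55/12
2. given y_C1 < 46/15: keep -3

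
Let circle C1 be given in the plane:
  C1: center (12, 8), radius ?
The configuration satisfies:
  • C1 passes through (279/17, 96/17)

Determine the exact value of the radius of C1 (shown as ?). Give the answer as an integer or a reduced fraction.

1. [C1∋P]  r_C1² − 25 = 0  ⇒  r_C1 = 5 (r>0 drops 1)

5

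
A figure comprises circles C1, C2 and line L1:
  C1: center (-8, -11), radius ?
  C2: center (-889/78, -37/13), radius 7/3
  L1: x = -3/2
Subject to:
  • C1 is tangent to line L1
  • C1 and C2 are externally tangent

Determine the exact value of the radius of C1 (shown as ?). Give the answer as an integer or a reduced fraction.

13/2

1. [C1‖L1]  r_C1² − 169/4 = 0  ⇒  r_C1 = 13/2 (r>0 drops 1)
2. [ext C1·C2]  r_C1² + (14/3)r_C1 − 871/12 = 0  ⇒  r_C1 = 13/2 (r>0 drops 1)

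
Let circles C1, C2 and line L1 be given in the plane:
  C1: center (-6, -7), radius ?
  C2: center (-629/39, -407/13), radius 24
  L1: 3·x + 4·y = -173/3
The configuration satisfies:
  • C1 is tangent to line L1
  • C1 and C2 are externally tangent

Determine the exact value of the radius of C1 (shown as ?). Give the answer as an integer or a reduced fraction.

1. [C1‖L1]  r_C1² − 49/9 = 0  ⇒  r_C1 = 7/3 (r>0 drops 1)
2. [ext C1·C2]  r_C1² + 48r_C1 − 1057/9 = 0  ⇒  r_C1 = 7/3 (r>0 drops 1)

7/3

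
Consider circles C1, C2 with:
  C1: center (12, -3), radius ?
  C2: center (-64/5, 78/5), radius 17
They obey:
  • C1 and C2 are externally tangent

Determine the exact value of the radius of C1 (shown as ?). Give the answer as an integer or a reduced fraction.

14

1. [ext C1·C2]  r_C1² + 34r_C1 − 672 = 0  ⇒  r_C1 = 14 (r>0 drops 1)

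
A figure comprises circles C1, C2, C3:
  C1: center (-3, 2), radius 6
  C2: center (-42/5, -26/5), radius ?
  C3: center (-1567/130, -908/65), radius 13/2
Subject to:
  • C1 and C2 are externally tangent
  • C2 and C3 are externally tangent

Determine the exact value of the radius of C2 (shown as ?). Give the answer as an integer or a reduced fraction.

3

1. [ext C1·C2]  r_C2² + 12r_C2 − 45 = 0  ⇒  r_C2 = 3 (r>0 drops 1)
2. [ext C2·C3]  r_C2² + 13r_C2 − 48 = 0  ⇒  r_C2 = 3 (r>0 drops 1)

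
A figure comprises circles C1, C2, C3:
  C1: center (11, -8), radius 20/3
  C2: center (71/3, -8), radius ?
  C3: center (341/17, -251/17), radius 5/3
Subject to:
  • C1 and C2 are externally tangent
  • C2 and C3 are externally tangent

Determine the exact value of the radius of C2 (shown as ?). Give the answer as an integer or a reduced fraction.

6

1. [ext C1·C2]  r_C2² + (40/3)r_C2 − 116 = 0  ⇒  r_C2 = 6 (r>0 drops 1)
2. [ext C2·C3]  r_C2² + (10/3)r_C2 − 56 = 0  ⇒  r_C2 = 6 (r>0 drops 1)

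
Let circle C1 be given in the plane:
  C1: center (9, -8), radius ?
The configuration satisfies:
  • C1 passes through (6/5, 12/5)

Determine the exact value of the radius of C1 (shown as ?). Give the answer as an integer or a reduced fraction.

13

1. [C1∋P]  r_C1² − 169 = 0  ⇒  r_C1 = 13 (r>0 drops 1)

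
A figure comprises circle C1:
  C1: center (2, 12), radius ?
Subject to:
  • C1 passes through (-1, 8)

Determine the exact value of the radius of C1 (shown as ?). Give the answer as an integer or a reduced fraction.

5

1. [C1∋P]  r_C1² − 25 = 0  ⇒  r_C1 = 5 (r>0 drops 1)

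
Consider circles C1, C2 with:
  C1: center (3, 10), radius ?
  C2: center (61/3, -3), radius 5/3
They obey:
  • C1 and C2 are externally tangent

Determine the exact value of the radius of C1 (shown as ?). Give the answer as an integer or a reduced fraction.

20

1. [ext C1·C2]  r_C1² + (10/3)r_C1 − 1400/3 = 0  ⇒  r_C1 = 20 (r>0 drops 1)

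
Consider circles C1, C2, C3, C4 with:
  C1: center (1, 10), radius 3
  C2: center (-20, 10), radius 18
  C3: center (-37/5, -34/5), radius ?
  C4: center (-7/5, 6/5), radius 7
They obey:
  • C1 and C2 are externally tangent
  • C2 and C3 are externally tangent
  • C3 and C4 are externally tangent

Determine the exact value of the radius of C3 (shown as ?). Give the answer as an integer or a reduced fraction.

1. [ext C2·C3]  r_C3² + 36r_C3 − 117 = 0  ⇒  r_C3 = 3 (r>0 drops 1)
2. [ext C3·C4]  r_C3² + 14r_C3 − 51 = 0  ⇒  r_C3 = 3 (r>0 drops 1)

3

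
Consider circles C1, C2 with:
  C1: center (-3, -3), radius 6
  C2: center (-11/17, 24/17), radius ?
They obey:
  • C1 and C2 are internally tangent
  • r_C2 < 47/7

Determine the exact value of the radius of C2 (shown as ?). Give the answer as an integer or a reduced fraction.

1. [int C1,C2]  r_C2² − 12r_C2 + 11 = 0  ⇒  r_C2 = 1 or 11
2. given r_C2 < 47/7: keep 1

1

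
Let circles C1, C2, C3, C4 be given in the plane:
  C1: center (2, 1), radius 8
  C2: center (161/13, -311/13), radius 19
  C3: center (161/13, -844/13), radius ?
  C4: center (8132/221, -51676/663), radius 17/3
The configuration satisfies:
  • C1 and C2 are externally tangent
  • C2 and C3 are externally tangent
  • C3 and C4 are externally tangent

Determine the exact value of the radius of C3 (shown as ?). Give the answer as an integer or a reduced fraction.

22

1. [ext C2·C3]  r_C3² + 38r_C3 − 1320 = 0  ⇒  r_C3 = 22 (r>0 drops 1)
2. [ext C3·C4]  r_C3² + (34/3)r_C3 − 2200/3 = 0  ⇒  r_C3 = 22 (r>0 drops 1)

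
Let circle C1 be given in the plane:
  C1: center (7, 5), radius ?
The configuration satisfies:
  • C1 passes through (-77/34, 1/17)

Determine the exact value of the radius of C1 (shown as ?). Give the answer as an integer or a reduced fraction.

1. [C1∋P]  r_C1² − 441/4 = 0  ⇒  r_C1 = 21/2 (r>0 drops 1)

21/2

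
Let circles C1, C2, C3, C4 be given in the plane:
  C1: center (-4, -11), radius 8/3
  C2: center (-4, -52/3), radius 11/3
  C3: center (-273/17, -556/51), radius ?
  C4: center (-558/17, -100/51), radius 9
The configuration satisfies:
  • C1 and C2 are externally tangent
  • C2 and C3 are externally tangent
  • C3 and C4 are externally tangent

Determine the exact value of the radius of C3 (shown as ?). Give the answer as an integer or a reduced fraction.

10

1. [ext C2·C3]  r_C3² + (22/3)r_C3 − 520/3 = 0  ⇒  r_C3 = 10 (r>0 drops 1)
2. [ext C3·C4]  r_C3² + 18r_C3 − 280 = 0  ⇒  r_C3 = 10 (r>0 drops 1)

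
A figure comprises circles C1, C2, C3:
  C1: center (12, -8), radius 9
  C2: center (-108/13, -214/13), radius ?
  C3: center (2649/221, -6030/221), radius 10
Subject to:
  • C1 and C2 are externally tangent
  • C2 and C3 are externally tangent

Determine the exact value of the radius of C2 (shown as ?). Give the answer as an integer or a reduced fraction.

1. [ext C1·C2]  r_C2² + 18r_C2 − 403 = 0  ⇒  r_C2 = 13 (r>0 drops 1)
2. [ext C2·C3]  r_C2² + 20r_C2 − 429 = 0  ⇒  r_C2 = 13 (r>0 drops 1)

13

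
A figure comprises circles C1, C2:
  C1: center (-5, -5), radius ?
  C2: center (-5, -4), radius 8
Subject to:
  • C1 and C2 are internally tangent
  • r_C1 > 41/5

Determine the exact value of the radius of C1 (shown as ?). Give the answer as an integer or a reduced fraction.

1. [int C1,C2]  r_C1² − 16r_C1 + 63 = 0  ⇒  r_C1 = 7 or 9
2. given r_C1 > 41/5: keep 9

9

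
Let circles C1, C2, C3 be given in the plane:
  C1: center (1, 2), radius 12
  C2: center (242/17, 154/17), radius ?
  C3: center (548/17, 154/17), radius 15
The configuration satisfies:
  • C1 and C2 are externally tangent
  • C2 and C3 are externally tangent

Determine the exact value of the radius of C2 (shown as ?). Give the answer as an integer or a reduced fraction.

3

1. [ext C1·C2]  r_C2² + 24r_C2 − 81 = 0  ⇒  r_C2 = 3 (r>0 drops 1)
2. [ext C2·C3]  r_C2² + 30r_C2 − 99 = 0  ⇒  r_C2 = 3 (r>0 drops 1)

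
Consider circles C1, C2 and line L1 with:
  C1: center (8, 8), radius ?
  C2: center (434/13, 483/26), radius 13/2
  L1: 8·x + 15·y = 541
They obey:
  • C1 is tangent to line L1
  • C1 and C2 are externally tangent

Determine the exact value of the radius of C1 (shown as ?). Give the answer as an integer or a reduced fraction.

21

1. [C1‖L1]  r_C1² − 441 = 0  ⇒  r_C1 = 21 (r>0 drops 1)
2. [ext C1·C2]  r_C1² + 13r_C1 − 714 = 0  ⇒  r_C1 = 21 (r>0 drops 1)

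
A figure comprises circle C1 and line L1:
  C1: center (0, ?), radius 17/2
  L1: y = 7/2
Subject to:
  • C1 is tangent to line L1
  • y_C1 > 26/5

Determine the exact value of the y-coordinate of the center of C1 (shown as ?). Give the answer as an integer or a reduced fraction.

1. [C1‖L1]  y_C1² − 7y_C1 − 60 = 0  ⇒  y_C1 = -5 or 12
2. given y_C1 > 26/5: keep 12

12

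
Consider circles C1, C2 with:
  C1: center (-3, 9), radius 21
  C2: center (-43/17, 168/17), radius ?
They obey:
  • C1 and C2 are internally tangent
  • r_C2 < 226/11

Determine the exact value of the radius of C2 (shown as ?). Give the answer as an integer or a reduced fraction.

20

1. [int C1,C2]  r_C2² − 42r_C2 + 440 = 0  ⇒  r_C2 = 20 or 22
2. given r_C2 < 226/11: keep 20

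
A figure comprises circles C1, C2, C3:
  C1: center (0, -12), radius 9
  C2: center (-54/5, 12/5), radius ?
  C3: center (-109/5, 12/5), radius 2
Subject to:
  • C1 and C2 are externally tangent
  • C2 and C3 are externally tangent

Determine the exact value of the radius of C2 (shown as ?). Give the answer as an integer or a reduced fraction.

1. [ext C1·C2]  r_C2² + 18r_C2 − 243 = 0  ⇒  r_C2 = 9 (r>0 drops 1)
2. [ext C2·C3]  r_C2² + 4r_C2 − 117 = 0  ⇒  r_C2 = 9 (r>0 drops 1)

9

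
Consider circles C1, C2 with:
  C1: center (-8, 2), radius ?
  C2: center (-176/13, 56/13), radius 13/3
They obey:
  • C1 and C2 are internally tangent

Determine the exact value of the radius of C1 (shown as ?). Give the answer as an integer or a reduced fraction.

31/3

1. [int C1,C2]  r_C1² − (26/3)r_C1 − 155/9 = 0  ⇒  r_C1 = 31/3 (r>0 drops 1)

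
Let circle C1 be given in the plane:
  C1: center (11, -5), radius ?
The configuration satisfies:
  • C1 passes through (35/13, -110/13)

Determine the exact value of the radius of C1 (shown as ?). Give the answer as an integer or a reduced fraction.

9

1. [C1∋P]  r_C1² − 81 = 0  ⇒  r_C1 = 9 (r>0 drops 1)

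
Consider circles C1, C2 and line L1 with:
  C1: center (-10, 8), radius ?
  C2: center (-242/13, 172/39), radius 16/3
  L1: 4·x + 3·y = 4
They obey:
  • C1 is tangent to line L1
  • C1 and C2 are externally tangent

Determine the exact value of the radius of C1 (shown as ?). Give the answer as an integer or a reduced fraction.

1. [C1‖L1]  r_C1² − 16 = 0  ⇒  r_C1 = 4 (r>0 drops 1)
2. [ext C1·C2]  r_C1² + (32/3)r_C1 − 176/3 = 0  ⇒  r_C1 = 4 (r>0 drops 1)

4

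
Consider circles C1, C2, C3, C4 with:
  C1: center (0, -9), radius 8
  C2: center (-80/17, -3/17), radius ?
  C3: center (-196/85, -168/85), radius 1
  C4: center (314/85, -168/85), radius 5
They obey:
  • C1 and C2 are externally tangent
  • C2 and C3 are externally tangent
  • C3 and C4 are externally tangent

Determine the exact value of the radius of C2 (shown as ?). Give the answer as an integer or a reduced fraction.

2

1. [ext C1·C2]  r_C2² + 16r_C2 − 36 = 0  ⇒  r_C2 = 2 (r>0 drops 1)
2. [ext C2·C3]  r_C2² + 2r_C2 − 8 = 0  ⇒  r_C2 = 2 (r>0 drops 1)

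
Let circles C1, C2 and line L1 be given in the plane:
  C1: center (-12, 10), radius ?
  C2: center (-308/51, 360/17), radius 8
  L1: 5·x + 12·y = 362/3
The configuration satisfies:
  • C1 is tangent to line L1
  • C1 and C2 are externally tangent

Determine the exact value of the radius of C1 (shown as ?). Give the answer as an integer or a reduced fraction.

14/3

1. [C1‖L1]  r_C1² − 196/9 = 0  ⇒  r_C1 = 14/3 (r>0 drops 1)
2. [ext C1·C2]  r_C1² + 16r_C1 − 868/9 = 0  ⇒  r_C1 = 14/3 (r>0 drops 1)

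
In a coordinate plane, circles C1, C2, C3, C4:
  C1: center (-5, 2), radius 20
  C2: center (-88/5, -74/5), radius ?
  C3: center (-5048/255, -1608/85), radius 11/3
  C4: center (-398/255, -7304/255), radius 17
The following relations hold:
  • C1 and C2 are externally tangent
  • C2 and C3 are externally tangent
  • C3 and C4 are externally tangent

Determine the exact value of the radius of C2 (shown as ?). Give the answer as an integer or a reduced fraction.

1. [ext C1·C2]  r_C2² + 40r_C2 − 41 = 0  ⇒  r_C2 = 1 (r>0 drops 1)
2. [ext C2·C3]  r_C2² + (22/3)r_C2 − 25/3 = 0  ⇒  r_C2 = 1 (r>0 drops 1)

1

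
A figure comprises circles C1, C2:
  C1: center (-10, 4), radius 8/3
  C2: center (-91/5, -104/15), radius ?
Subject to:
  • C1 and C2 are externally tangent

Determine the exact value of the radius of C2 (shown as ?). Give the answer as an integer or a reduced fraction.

11

1. [ext C1·C2]  r_C2² + (16/3)r_C2 − 539/3 = 0  ⇒  r_C2 = 11 (r>0 drops 1)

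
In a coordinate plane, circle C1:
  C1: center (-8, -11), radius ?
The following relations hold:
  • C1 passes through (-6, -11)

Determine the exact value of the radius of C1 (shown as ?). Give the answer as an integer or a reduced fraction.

1. [C1∋P]  r_C1² − 4 = 0  ⇒  r_C1 = 2 (r>0 drops 1)

2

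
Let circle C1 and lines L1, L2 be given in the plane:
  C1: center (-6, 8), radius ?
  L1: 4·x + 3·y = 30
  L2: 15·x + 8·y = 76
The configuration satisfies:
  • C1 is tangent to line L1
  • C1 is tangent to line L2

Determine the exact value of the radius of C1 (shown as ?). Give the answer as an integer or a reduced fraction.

6

1. [C1‖L1]  r_C1² − 36 = 0  ⇒  r_C1 = 6 (r>0 drops 1)
2. [C1‖L2]  r_C1² − 36 = 0  ⇒  r_C1 = 6 (r>0 drops 1)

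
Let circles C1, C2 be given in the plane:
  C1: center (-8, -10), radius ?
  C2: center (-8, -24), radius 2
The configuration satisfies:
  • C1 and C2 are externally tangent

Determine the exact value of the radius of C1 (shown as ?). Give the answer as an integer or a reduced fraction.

12

1. [ext C1·C2]  r_C1² + 4r_C1 − 192 = 0  ⇒  r_C1 = 12 (r>0 drops 1)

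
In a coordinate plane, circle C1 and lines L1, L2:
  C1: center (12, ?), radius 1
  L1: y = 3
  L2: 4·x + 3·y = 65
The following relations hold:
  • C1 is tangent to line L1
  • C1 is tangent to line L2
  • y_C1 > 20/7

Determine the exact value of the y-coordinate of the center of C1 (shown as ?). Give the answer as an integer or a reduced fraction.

4

1. [C1‖L1]  y_C1² − 6y_C1 + 8 = 0  ⇒  y_C1 = 2 or 4
2. [C1‖L2]  y_C1² − (34/3)y_C1 + 88/3 = 0  ⇒  y_C1 = 4 or 22/3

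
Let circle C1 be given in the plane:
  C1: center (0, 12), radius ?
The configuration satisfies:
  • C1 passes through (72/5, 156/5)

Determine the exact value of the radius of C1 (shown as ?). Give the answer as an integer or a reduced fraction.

24

1. [C1∋P]  r_C1² − 576 = 0  ⇒  r_C1 = 24 (r>0 drops 1)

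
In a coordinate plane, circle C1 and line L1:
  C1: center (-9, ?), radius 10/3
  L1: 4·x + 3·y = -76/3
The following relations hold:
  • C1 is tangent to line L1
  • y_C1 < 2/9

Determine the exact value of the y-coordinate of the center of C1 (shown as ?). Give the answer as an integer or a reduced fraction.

-2

1. [C1‖L1]  y_C1² − (64/9)y_C1 − 164/9 = 0  ⇒  y_C1 = -2 or 82/9
2. given y_C1 < 2/9: keep -2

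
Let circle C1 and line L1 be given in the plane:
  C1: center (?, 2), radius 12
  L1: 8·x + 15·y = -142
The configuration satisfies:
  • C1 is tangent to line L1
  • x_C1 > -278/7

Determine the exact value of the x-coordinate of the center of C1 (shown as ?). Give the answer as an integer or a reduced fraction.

1. [C1‖L1]  x_C1² + 43x_C1 − 188 = 0  ⇒  x_C1 = -47 or 4
2. given x_C1 > -278/7: keep 4

4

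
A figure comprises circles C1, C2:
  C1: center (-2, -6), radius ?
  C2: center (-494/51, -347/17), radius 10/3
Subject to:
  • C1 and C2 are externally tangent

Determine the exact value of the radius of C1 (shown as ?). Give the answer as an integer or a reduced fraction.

1. [ext C1·C2]  r_C1² + (20/3)r_C1 − 767/3 = 0  ⇒  r_C1 = 13 (r>0 drops 1)

13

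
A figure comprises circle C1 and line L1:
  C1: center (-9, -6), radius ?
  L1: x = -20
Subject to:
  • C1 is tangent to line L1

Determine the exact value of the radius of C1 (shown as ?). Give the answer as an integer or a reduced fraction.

1. [C1‖L1]  r_C1² − 121 = 0  ⇒  r_C1 = 11 (r>0 drops 1)

11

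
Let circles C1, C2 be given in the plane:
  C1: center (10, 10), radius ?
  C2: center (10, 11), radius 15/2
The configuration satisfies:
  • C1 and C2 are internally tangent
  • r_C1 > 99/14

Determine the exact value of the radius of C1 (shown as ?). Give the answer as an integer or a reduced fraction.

1. [int C1,C2]  r_C1² − 15r_C1 + 221/4 = 0  ⇒  r_C1 = 13/2 or 17/2
2. given r_C1 > 99/14: keep 17/2

17/2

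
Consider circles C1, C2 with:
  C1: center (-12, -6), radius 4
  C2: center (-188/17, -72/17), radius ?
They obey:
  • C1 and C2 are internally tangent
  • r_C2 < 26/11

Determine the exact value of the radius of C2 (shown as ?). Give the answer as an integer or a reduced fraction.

1. [int C1,C2]  r_C2² − 8r_C2 + 12 = 0  ⇒  r_C2 = 2 or 6
2. given r_C2 < 26/11: keep 2

2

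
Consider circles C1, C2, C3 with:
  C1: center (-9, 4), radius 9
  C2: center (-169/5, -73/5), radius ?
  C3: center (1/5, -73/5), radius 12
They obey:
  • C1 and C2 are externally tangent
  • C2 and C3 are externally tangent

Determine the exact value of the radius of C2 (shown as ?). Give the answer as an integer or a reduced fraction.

1. [ext C1·C2]  r_C2² + 18r_C2 − 880 = 0  ⇒  r_C2 = 22 (r>0 drops 1)
2. [ext C2·C3]  r_C2² + 24r_C2 − 1012 = 0  ⇒  r_C2 = 22 (r>0 drops 1)

22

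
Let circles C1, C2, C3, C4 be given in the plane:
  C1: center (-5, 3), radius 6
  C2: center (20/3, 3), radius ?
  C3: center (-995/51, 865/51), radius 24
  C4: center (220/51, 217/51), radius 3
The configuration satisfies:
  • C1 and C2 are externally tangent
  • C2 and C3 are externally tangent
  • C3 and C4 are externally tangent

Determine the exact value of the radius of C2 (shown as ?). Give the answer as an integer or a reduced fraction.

17/3

1. [ext C1·C2]  r_C2² + 12r_C2 − 901/9 = 0  ⇒  r_C2 = 17/3 (r>0 drops 1)
2. [ext C2·C3]  r_C2² + 48r_C2 − 2737/9 = 0  ⇒  r_C2 = 17/3 (r>0 drops 1)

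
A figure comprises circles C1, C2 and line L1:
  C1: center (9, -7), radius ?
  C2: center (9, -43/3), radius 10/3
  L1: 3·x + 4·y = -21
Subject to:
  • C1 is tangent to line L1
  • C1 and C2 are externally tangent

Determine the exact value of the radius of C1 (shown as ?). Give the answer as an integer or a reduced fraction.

4

1. [C1‖L1]  r_C1² − 16 = 0  ⇒  r_C1 = 4 (r>0 drops 1)
2. [ext C1·C2]  r_C1² + (20/3)r_C1 − 128/3 = 0  ⇒  r_C1 = 4 (r>0 drops 1)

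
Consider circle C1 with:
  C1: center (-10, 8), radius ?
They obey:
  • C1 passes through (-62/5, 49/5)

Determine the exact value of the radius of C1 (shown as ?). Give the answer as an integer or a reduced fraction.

1. [C1∋P]  r_C1² − 9 = 0  ⇒  r_C1 = 3 (r>0 drops 1)

3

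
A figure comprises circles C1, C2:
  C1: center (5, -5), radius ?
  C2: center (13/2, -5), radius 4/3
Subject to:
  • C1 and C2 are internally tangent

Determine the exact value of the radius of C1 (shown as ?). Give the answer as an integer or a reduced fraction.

1. [int C1,C2]  r_C1² − (8/3)r_C1 − 17/36 = 0  ⇒  r_C1 = 17/6 (r>0 drops 1)

17/6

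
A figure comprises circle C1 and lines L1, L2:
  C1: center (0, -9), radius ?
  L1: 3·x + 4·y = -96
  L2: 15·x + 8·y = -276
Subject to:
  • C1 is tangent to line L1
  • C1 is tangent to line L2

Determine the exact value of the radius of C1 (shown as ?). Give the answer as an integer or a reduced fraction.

12

1. [C1‖L1]  r_C1² − 144 = 0  ⇒  r_C1 = 12 (r>0 drops 1)
2. [C1‖L2]  r_C1² − 144 = 0  ⇒  r_C1 = 12 (r>0 drops 1)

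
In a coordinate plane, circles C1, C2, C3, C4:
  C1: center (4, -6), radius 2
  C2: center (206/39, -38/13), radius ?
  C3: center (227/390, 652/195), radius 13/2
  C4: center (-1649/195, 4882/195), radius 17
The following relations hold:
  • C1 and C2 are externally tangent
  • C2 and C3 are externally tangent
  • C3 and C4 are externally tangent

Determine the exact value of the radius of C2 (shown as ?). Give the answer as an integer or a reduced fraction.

4/3

1. [ext C1·C2]  r_C2² + 4r_C2 − 64/9 = 0  ⇒  r_C2 = 4/3 (r>0 drops 1)
2. [ext C2·C3]  r_C2² + 13r_C2 − 172/9 = 0  ⇒  r_C2 = 4/3 (r>0 drops 1)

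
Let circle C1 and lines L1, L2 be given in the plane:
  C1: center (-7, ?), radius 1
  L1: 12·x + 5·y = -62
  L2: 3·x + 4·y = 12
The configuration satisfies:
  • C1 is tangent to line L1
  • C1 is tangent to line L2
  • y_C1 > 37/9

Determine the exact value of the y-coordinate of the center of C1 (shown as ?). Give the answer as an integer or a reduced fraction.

1. [C1‖L1]  y_C1² − (44/5)y_C1 + 63/5 = 0  ⇒  y_C1 = 9/5 or 7
2. [C1‖L2]  y_C1² − (33/2)y_C1 + 133/2 = 0  ⇒  y_C1 = 7 or 19/2

7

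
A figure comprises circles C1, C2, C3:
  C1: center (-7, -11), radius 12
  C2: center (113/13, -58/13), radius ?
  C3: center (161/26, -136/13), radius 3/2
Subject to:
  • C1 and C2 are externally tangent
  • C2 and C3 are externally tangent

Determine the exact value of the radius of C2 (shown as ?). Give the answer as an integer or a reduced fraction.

1. [ext C1·C2]  r_C2² + 24r_C2 − 145 = 0  ⇒  r_C2 = 5 (r>0 drops 1)
2. [ext C2·C3]  r_C2² + 3r_C2 − 40 = 0  ⇒  r_C2 = 5 (r>0 drops 1)

5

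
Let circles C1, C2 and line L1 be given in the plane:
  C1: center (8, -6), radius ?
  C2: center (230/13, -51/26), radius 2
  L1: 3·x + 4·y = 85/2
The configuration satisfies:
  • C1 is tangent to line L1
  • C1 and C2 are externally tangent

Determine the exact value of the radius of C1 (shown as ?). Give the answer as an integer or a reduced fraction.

17/2

1. [C1‖L1]  r_C1² − 289/4 = 0  ⇒  r_C1 = 17/2 (r>0 drops 1)
2. [ext C1·C2]  r_C1² + 4r_C1 − 425/4 = 0  ⇒  r_C1 = 17/2 (r>0 drops 1)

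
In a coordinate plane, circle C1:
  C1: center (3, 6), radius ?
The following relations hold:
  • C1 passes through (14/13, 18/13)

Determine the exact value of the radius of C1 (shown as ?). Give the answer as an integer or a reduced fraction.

1. [C1∋P]  r_C1² − 25 = 0  ⇒  r_C1 = 5 (r>0 drops 1)

5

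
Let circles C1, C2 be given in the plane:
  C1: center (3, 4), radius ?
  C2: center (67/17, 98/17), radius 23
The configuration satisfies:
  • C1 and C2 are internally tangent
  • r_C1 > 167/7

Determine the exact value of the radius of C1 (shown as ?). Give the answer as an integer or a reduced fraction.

25

1. [int C1,C2]  r_C1² − 46r_C1 + 525 = 0  ⇒  r_C1 = 21 or 25
2. given r_C1 > 167/7: keep 25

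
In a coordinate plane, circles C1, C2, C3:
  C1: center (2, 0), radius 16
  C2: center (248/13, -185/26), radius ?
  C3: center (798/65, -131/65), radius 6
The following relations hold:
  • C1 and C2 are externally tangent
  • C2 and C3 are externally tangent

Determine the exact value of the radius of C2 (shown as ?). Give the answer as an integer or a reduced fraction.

5/2

1. [ext C1·C2]  r_C2² + 32r_C2 − 345/4 = 0  ⇒  r_C2 = 5/2 (r>0 drops 1)
2. [ext C2·C3]  r_C2² + 12r_C2 − 145/4 = 0  ⇒  r_C2 = 5/2 (r>0 drops 1)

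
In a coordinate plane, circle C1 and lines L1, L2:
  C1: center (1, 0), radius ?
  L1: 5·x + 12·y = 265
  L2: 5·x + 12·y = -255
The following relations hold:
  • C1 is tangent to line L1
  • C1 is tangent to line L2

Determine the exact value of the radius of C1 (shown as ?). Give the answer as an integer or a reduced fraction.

20

1. [C1‖L1]  r_C1² − 400 = 0  ⇒  r_C1 = 20 (r>0 drops 1)
2. [C1‖L2]  r_C1² − 400 = 0  ⇒  r_C1 = 20 (r>0 drops 1)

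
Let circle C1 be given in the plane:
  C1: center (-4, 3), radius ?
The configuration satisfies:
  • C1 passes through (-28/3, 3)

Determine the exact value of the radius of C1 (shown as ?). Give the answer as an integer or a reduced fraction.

16/3

1. [C1∋P]  r_C1² − 256/9 = 0  ⇒  r_C1 = 16/3 (r>0 drops 1)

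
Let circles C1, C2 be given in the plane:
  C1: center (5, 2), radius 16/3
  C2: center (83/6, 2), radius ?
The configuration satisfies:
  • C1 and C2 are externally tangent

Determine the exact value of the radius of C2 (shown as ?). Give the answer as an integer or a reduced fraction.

1. [ext C1·C2]  r_C2² + (32/3)r_C2 − 595/12 = 0  ⇒  r_C2 = 7/2 (r>0 drops 1)

7/2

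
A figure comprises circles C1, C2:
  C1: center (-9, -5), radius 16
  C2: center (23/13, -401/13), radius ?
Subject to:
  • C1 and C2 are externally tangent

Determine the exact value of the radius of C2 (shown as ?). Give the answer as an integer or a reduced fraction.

12

1. [ext C1·C2]  r_C2² + 32r_C2 − 528 = 0  ⇒  r_C2 = 12 (r>0 drops 1)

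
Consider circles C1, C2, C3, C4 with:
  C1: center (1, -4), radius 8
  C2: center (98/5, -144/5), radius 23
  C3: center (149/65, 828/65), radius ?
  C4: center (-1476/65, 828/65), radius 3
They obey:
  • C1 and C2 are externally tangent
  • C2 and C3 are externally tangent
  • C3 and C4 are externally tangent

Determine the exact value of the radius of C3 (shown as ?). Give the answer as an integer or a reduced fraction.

22

1. [ext C2·C3]  r_C3² + 46r_C3 − 1496 = 0  ⇒  r_C3 = 22 (r>0 drops 1)
2. [ext C3·C4]  r_C3² + 6r_C3 − 616 = 0  ⇒  r_C3 = 22 (r>0 drops 1)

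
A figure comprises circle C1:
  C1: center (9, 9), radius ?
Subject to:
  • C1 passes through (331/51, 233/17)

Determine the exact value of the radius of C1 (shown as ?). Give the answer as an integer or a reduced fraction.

1. [C1∋P]  r_C1² − 256/9 = 0  ⇒  r_C1 = 16/3 (r>0 drops 1)

16/3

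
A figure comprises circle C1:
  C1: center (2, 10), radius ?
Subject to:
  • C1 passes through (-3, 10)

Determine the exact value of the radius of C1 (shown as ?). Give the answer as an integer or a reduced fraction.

5

1. [C1∋P]  r_C1² − 25 = 0  ⇒  r_C1 = 5 (r>0 drops 1)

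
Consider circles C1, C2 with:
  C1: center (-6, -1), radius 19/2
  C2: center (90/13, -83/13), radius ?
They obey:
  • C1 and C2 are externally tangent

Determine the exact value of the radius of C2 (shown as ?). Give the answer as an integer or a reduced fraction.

9/2

1. [ext C1·C2]  r_C2² + 19r_C2 − 423/4 = 0  ⇒  r_C2 = 9/2 (r>0 drops 1)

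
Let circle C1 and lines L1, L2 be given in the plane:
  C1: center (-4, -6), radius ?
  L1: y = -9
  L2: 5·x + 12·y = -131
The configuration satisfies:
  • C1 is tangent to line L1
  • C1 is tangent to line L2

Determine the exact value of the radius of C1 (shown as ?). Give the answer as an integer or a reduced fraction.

1. [C1‖L1]  r_C1² − 9 = 0  ⇒  r_C1 = 3 (r>0 drops 1)
2. [C1‖L2]  r_C1² − 9 = 0  ⇒  r_C1 = 3 (r>0 drops 1)

3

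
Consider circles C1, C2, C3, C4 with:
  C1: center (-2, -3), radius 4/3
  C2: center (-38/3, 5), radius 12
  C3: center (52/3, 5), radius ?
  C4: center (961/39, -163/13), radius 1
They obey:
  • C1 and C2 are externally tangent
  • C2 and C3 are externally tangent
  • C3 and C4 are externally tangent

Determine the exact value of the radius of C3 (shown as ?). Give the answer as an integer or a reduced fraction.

18

1. [ext C2·C3]  r_C3² + 24r_C3 − 756 = 0  ⇒  r_C3 = 18 (r>0 drops 1)
2. [ext C3·C4]  r_C3² + 2r_C3 − 360 = 0  ⇒  r_C3 = 18 (r>0 drops 1)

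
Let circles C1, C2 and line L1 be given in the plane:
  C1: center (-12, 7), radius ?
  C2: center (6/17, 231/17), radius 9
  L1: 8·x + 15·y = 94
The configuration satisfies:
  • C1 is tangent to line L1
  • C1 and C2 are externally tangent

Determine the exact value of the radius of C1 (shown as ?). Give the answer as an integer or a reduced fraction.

1. [C1‖L1]  r_C1² − 25 = 0  ⇒  r_C1 = 5 (r>0 drops 1)
2. [ext C1·C2]  r_C1² + 18r_C1 − 115 = 0  ⇒  r_C1 = 5 (r>0 drops 1)

5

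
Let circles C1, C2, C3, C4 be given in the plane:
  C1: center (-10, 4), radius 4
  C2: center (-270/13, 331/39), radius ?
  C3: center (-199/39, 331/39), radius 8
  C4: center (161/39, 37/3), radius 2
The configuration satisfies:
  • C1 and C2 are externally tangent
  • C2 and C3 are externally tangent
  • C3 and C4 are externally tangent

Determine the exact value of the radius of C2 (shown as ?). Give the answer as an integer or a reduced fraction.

1. [ext C1·C2]  r_C2² + 8r_C2 − 1081/9 = 0  ⇒  r_C2 = 23/3 (r>0 drops 1)
2. [ext C2·C3]  r_C2² + 16r_C2 − 1633/9 = 0  ⇒  r_C2 = 23/3 (r>0 drops 1)

23/3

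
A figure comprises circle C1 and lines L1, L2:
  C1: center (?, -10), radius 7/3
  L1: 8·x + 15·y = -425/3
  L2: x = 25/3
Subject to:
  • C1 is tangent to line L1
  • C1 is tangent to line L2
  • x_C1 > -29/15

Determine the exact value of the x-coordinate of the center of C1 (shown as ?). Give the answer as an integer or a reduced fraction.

6

1. [C1‖L1]  x_C1² − (25/12)x_C1 − 47/2 = 0  ⇒  x_C1 = -47/12 or 6
2. [C1‖L2]  x_C1² − (50/3)x_C1 + 64 = 0  ⇒  x_C1 = 6 or 32/3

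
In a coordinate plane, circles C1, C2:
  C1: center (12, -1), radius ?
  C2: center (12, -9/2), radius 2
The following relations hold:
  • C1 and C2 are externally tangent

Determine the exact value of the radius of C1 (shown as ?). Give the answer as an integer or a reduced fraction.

3/2

1. [ext C1·C2]  r_C1² + 4r_C1 − 33/4 = 0  ⇒  r_C1 = 3/2 (r>0 drops 1)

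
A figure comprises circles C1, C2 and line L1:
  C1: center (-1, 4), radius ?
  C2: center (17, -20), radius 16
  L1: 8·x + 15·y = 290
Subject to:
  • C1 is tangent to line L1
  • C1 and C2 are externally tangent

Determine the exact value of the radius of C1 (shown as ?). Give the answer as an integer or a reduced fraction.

14

1. [C1‖L1]  r_C1² − 196 = 0  ⇒  r_C1 = 14 (r>0 drops 1)
2. [ext C1·C2]  r_C1² + 32r_C1 − 644 = 0  ⇒  r_C1 = 14 (r>0 drops 1)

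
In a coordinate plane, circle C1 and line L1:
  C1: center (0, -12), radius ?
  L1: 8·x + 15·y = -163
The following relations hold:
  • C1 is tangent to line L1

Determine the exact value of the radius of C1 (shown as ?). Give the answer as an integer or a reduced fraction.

1

1. [C1‖L1]  r_C1² − 1 = 0  ⇒  r_C1 = 1 (r>0 drops 1)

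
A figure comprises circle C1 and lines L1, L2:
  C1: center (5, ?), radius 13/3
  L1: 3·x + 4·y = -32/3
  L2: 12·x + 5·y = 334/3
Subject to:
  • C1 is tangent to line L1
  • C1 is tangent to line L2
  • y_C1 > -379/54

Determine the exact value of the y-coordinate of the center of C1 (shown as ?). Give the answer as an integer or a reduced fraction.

-1

1. [C1‖L1]  y_C1² + (77/6)y_C1 + 71/6 = 0  ⇒  y_C1 = -71/6 or -1
2. [C1‖L2]  y_C1² − (308/15)y_C1 − 323/15 = 0  ⇒  y_C1 = -1 or 323/15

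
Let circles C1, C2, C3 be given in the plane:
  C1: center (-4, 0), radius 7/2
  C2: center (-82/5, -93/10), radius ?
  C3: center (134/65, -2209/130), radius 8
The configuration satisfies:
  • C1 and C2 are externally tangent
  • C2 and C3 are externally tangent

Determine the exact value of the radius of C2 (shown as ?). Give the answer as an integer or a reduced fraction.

12

1. [ext C1·C2]  r_C2² + 7r_C2 − 228 = 0  ⇒  r_C2 = 12 (r>0 drops 1)
2. [ext C2·C3]  r_C2² + 16r_C2 − 336 = 0  ⇒  r_C2 = 12 (r>0 drops 1)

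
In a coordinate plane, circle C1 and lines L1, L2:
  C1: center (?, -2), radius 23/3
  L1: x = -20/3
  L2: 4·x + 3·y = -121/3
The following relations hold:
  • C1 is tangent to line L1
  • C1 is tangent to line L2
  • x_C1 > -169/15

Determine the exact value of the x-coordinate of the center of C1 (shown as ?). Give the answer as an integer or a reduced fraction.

1

1. [C1‖L1]  x_C1² + (40/3)x_C1 − 43/3 = 0  ⇒  x_C1 = -43/3 or 1
2. [C1‖L2]  x_C1² + (103/6)x_C1 − 109/6 = 0  ⇒  x_C1 = -109/6 or 1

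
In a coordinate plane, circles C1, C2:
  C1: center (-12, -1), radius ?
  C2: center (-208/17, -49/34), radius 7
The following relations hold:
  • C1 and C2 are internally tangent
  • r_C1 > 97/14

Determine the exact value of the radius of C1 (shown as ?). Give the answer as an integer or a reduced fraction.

1. [int C1,C2]  r_C1² − 14r_C1 + 195/4 = 0  ⇒  r_C1 = 13/2 or 15/2
2. given r_C1 > 97/14: keep 15/2

15/2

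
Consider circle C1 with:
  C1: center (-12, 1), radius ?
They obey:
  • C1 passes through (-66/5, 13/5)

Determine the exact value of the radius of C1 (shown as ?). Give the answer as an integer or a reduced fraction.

2

1. [C1∋P]  r_C1² − 4 = 0  ⇒  r_C1 = 2 (r>0 drops 1)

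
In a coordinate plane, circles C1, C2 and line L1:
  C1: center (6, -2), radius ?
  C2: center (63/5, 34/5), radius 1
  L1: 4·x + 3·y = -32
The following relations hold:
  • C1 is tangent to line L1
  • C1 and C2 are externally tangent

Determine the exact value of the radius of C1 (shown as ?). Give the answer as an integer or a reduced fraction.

10

1. [C1‖L1]  r_C1² − 100 = 0  ⇒  r_C1 = 10 (r>0 drops 1)
2. [ext C1·C2]  r_C1² + 2r_C1 − 120 = 0  ⇒  r_C1 = 10 (r>0 drops 1)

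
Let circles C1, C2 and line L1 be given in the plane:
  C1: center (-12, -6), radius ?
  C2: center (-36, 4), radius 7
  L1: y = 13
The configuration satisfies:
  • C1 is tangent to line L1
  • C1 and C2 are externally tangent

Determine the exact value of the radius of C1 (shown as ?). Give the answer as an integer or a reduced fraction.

19

1. [C1‖L1]  r_C1² − 361 = 0  ⇒  r_C1 = 19 (r>0 drops 1)
2. [ext C1·C2]  r_C1² + 14r_C1 − 627 = 0  ⇒  r_C1 = 19 (r>0 drops 1)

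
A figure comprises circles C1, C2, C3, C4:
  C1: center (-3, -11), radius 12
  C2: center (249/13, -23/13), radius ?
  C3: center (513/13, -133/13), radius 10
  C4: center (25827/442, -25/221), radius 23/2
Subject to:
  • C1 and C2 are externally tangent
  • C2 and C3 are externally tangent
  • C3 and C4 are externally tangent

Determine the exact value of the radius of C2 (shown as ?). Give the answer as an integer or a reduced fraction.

12

1. [ext C1·C2]  r_C2² + 24r_C2 − 432 = 0  ⇒  r_C2 = 12 (r>0 drops 1)
2. [ext C2·C3]  r_C2² + 20r_C2 − 384 = 0  ⇒  r_C2 = 12 (r>0 drops 1)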